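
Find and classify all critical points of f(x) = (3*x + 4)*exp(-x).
f'(x) = (-3*x - 1)*exp(-x)

Solve f'(x) = 0:
  f'(x) = (-3*x - 1)·exp(-x) and exp(-x) > 0 for every x, so f'(x) = 0 ⇔ -3*x - 1 = 0.
  -3*x - 1 = 0.
  ⇒ x = -1/3

f''(x) = (3*x - 2)*exp(-x)
Second-derivative test at each critical point:
  f''(-1/3) = -4.1868 < 0 → local maximum

Critical points: x = -1/3 (local maximum)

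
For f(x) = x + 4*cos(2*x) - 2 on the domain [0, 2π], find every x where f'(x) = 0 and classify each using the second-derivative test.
f'(x) = 1 - 8*sin(2*x)

Solve f'(x) = 0 on [0, 2π]:
  f'(x) = 0 ⇔ sin(2*x) = 1/8, i.e. 2*x = arcsin(1/8) + 2nπ or 2*x = π − arcsin(1/8) + 2nπ; keep the solutions lying in [0, 2π].
  ⇒ x = asin(1/8)/2 ≈ 0.0627, -asin(1/8)/2 + pi/2 ≈ 1.5081, asin(1/8)/2 + pi ≈ 3.2043, -asin(1/8)/2 + 3*pi/2 ≈ 4.6497

f''(x) = -16*cos(2*x)
Second-derivative test at each critical point:
  f''(0.0627) = -15.8745 < 0 → local maximum
  f''(1.5081) = 15.8745 > 0 → local minimum
  f''(3.2043) = -15.8745 < 0 → local maximum
  f''(4.6497) = 15.8745 > 0 → local minimum

Critical points: x = asin(1/8)/2 ≈ 0.0627 (local maximum); x = -asin(1/8)/2 + pi/2 ≈ 1.5081 (local minimum); x = asin(1/8)/2 + pi ≈ 3.2043 (local maximum); x = -asin(1/8)/2 + 3*pi/2 ≈ 4.6497 (local minimum)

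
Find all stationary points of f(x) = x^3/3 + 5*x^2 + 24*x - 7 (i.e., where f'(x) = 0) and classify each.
f'(x) = x^2 + 10*x + 24

Solve f'(x) = 0:
  Factor: x^2 + 10*x + 24 = (x + 4)*(x + 6) = 0.
  ⇒ x = -6, -4

f''(x) = 2*x + 10
Second-derivative test at each critical point:
  f''(-6) = -2 < 0 → local maximum
  f''(-4) = 2 > 0 → local minimum

Critical points: x = -6 (local maximum); x = -4 (local minimum)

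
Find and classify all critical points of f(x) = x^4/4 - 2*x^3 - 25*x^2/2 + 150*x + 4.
f'(x) = x^3 - 6*x^2 - 25*x + 150

Solve f'(x) = 0:
  Factor: x^3 - 6*x^2 - 25*x + 150 = (x - 6)*(x - 5)*(x + 5) = 0.
  ⇒ x = -5, 5, 6

f''(x) = 3*x^2 - 12*x - 25
Second-derivative test at each critical point:
  f''(-5) = 110 > 0 → local minimum
  f''(5) = -10 < 0 → local maximum
  f''(6) = 11 > 0 → local minimum

Critical points: x = -5 (local minimum); x = 5 (local maximum); x = 6 (local minimum)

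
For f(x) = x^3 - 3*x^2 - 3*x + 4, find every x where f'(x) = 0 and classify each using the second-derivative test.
f'(x) = 3*x^2 - 6*x - 3

Solve f'(x) = 0:
  Factor: 3*x^2 - 6*x - 3 = 3*(x^2 - 2*x - 1); x^2 - 2*x - 1 = 0 has no rational roots; quadratic formula: x = (2 ± √8)/2.
  ⇒ x = 1 - sqrt(2) ≈ -0.4142, 1 + sqrt(2) ≈ 2.4142

f''(x) = 6*x - 6
Second-derivative test at each critical point:
  f''(-0.4142) = -8.4853 < 0 → local maximum
  f''(2.4142) = 8.4853 > 0 → local minimum

Critical points: x = 1 - sqrt(2) ≈ -0.4142 (local maximum); x = 1 + sqrt(2) ≈ 2.4142 (local minimum)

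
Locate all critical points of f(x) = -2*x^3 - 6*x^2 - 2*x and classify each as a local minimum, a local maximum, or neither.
f'(x) = -6*x^2 - 12*x - 2

Solve f'(x) = 0:
  Factor: -6*x^2 - 12*x - 2 = -2*(3*x^2 + 6*x + 1); 3*x^2 + 6*x + 1 = 0 has no rational roots; quadratic formula: x = (-6 ± √24)/6.
  ⇒ x = -1 - sqrt(6)/3 ≈ -1.8165, -1 + sqrt(6)/3 ≈ -0.1835

f''(x) = -12*x - 12
Second-derivative test at each critical point:
  f''(-1.8165) = 9.7980 > 0 → local minimum
  f''(-0.1835) = -9.7980 < 0 → local maximum

Critical points: x = -1 - sqrt(6)/3 ≈ -1.8165 (local minimum); x = -1 + sqrt(6)/3 ≈ -0.1835 (local maximum)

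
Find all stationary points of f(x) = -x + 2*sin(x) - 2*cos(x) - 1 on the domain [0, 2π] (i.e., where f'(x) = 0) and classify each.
f'(x) = 2*sqrt(2)*sin(x + pi/4) - 1

Solve f'(x) = 0 on [0, 2π]:
  f'(x) = 0 ⇔ 2*sin(x) + 2*cos(x) = 1. Write the left side as R·cos(x + φ) with R = √(2² + (-2)²) = 2*sqrt(2), cos φ = sqrt(2)/2, sin φ = -sqrt(2)/2; then cos(x + φ) = sqrt(2)/4. Solve for x and keep the solutions lying in [0, 2π].
  ⇒ x = atan((1 + sqrt(7))/(1 - sqrt(7))) + pi ≈ 1.9948, atan((1 - sqrt(7))/(1 + sqrt(7))) + 2*pi ≈ 5.8592

f''(x) = 2*sqrt(2)*cos(x + pi/4)
Second-derivative test at each critical point:
  f''(1.9948) = -2.6458 < 0 → local maximum
  f''(5.8592) = 2.6458 > 0 → local minimum

Critical points: x = atan((1 + sqrt(7))/(1 - sqrt(7))) + pi ≈ 1.9948 (local maximum); x = atan((1 - sqrt(7))/(1 + sqrt(7))) + 2*pi ≈ 5.8592 (local minimum)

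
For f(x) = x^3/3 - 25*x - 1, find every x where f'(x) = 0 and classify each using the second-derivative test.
f'(x) = x^2 - 25

Solve f'(x) = 0:
  Factor: x^2 - 25 = (x - 5)*(x + 5) = 0.
  ⇒ x = -5, 5

f''(x) = 2*x
Second-derivative test at each critical point:
  f''(-5) = -10 < 0 → local maximum
  f''(5) = 10 > 0 → local minimum

Critical points: x = -5 (local maximum); x = 5 (local minimum)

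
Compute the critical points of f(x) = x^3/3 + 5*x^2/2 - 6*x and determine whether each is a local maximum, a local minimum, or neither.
f'(x) = x^2 + 5*x - 6

Solve f'(x) = 0:
  Factor: x^2 + 5*x - 6 = (x - 1)*(x + 6) = 0.
  ⇒ x = -6, 1

f''(x) = 2*x + 5
Second-derivative test at each critical point:
  f''(-6) = -7 < 0 → local maximum
  f''(1) = 7 > 0 → local minimum

Critical points: x = -6 (local maximum); x = 1 (local minimum)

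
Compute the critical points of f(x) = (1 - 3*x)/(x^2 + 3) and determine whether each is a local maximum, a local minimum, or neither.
f'(x) = (3*x^2 - 2*x - 9)/(x^4 + 6*x^2 + 9)

Solve f'(x) = 0:
  f'(x) = (3*x^2 - 2*x - 9)/(x^2 + 3)^2; the denominator is positive wherever f is defined, so f'(x) = 0 ⇔ 3*x^2 - 2*x - 9 = 0.
  3*x^2 - 2*x - 9 = 0 has no rational roots; quadratic formula: x = (2 ± √112)/6.
  ⇒ x = 1/3 - 2*sqrt(7)/3 ≈ -1.4305, 1/3 + 2*sqrt(7)/3 ≈ 2.0972

f''(x) = 2*(4*x^2*(1 - 3*x) + (9*x - 1)*(x^2 + 3))/(x^2 + 3)^3
Second-derivative test at each critical point:
  f''(-1.4305) = -0.4156 < 0 → local maximum
  f''(2.0972) = 0.1934 > 0 → local minimum

Critical points: x = 1/3 - 2*sqrt(7)/3 ≈ -1.4305 (local maximum); x = 1/3 + 2*sqrt(7)/3 ≈ 2.0972 (local minimum)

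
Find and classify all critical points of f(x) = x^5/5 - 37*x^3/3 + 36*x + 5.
f'(x) = x^4 - 37*x^2 + 36

Solve f'(x) = 0:
  Factor: x^4 - 37*x^2 + 36 = (x - 6)*(x - 1)*(x + 1)*(x + 6) = 0.
  ⇒ x = -6, -1, 1, 6

f''(x) = 4*x^3 - 74*x
Second-derivative test at each critical point:
  f''(-6) = -420 < 0 → local maximum
  f''(-1) = 70 > 0 → local minimum
  f''(1) = -70 < 0 → local maximum
  f''(6) = 420 > 0 → local minimum

Critical points: x = -6 (local maximum); x = -1 (local minimum); x = 1 (local maximum); x = 6 (local minimum)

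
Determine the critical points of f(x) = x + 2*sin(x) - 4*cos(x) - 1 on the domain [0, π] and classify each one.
f'(x) = 4*sin(x) + 2*cos(x) + 1

Solve f'(x) = 0 on [0, π]:
  f'(x) = 0 ⇔ 4*sin(x) + 2*cos(x) = -1. Write the left side as R·cos(x + φ) with R = √(2² + (-4)²) = 2*sqrt(5), cos φ = sqrt(5)/5, sin φ = -2*sqrt(5)/5; then cos(x + φ) = -sqrt(5)/10. Solve for x and keep the solutions lying in [0, π].
  ⇒ x = atan((-2 + sqrt(19))/(-2*sqrt(19) - 1)) + pi ≈ 2.9035

f''(x) = -2*sin(x) + 4*cos(x)
Second-derivative test at each critical point:
  f''(2.9035) = -4.3589 < 0 → local maximum

Critical points: x = atan((-2 + sqrt(19))/(-2*sqrt(19) - 1)) + pi ≈ 2.9035 (local maximum)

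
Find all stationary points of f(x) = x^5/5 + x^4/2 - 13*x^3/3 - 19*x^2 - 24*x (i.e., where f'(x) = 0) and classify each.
f'(x) = x^4 + 2*x^3 - 13*x^2 - 38*x - 24

Solve f'(x) = 0:
  Factor: x^4 + 2*x^3 - 13*x^2 - 38*x - 24 = (x - 4)*(x + 1)*(x + 2)*(x + 3) = 0.
  ⇒ x = -3, -2, -1, 4

f''(x) = 4*x^3 + 6*x^2 - 26*x - 38
Second-derivative test at each critical point:
  f''(-3) = -14 < 0 → local maximum
  f''(-2) = 6 > 0 → local minimum
  f''(-1) = -10 < 0 → local maximum
  f''(4) = 210 > 0 → local minimum

Critical points: x = -3 (local maximum); x = -2 (local minimum); x = -1 (local maximum); x = 4 (local minimum)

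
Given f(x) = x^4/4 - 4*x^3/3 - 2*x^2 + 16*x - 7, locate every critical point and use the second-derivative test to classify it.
f'(x) = x^3 - 4*x^2 - 4*x + 16

Solve f'(x) = 0:
  Factor: x^3 - 4*x^2 - 4*x + 16 = (x - 4)*(x - 2)*(x + 2) = 0.
  ⇒ x = -2, 2, 4

f''(x) = 3*x^2 - 8*x - 4
Second-derivative test at each critical point:
  f''(-2) = 24 > 0 → local minimum
  f''(2) = -8 < 0 → local maximum
  f''(4) = 12 > 0 → local minimum

Critical points: x = -2 (local minimum); x = 2 (local maximum); x = 4 (local minimum)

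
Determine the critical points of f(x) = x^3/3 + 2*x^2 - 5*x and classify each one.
f'(x) = x^2 + 4*x - 5

Solve f'(x) = 0:
  Factor: x^2 + 4*x - 5 = (x - 1)*(x + 5) = 0.
  ⇒ x = -5, 1

f''(x) = 2*x + 4
Second-derivative test at each critical point:
  f''(-5) = -6 < 0 → local maximum
  f''(1) = 6 > 0 → local minimum

Critical points: x = -5 (local maximum); x = 1 (local minimum)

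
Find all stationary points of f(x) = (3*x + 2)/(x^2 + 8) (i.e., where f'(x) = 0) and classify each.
f'(x) = (-3*x^2 - 4*x + 24)/(x^4 + 16*x^2 + 64)

Solve f'(x) = 0:
  f'(x) = -(3*x^2 + 4*x - 24)/(x^2 + 8)^2; the denominator is positive wherever f is defined, so f'(x) = 0 ⇔ -3*x^2 - 4*x + 24 = 0.
  3*x^2 + 4*x - 24 = 0 has no rational roots; quadratic formula: x = (-4 ± √304)/6.
  ⇒ x = -2*sqrt(19)/3 - 2/3 ≈ -3.5726, -2/3 + 2*sqrt(19)/3 ≈ 2.2393

f''(x) = 2*(4*x^2*(3*x + 2) - (9*x + 2)*(x^2 + 8))/(x^2 + 8)^3
Second-derivative test at each critical point:
  f''(-3.5726) = 0.0404 > 0 → local minimum
  f''(2.2393) = -0.1029 < 0 → local maximum

Critical points: x = -2*sqrt(19)/3 - 2/3 ≈ -3.5726 (local minimum); x = -2/3 + 2*sqrt(19)/3 ≈ 2.2393 (local maximum)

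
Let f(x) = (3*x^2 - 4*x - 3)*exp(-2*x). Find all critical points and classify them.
f'(x) = 2*(-3*x^2 + 7*x + 1)*exp(-2*x)

Solve f'(x) = 0:
  f'(x) = (-6*x^2 + 14*x + 2)·exp(-2*x) and exp(-2*x) > 0 for every x, so f'(x) = 0 ⇔ -6*x^2 + 14*x + 2 = 0.
  Factor: -6*x^2 + 14*x + 2 = -2*(3*x^2 - 7*x - 1); 3*x^2 - 7*x - 1 = 0 has no rational roots; quadratic formula: x = (7 ± √61)/6.
  ⇒ x = 7/6 - sqrt(61)/6 ≈ -0.1350, 7/6 + sqrt(61)/6 ≈ 2.4684

f''(x) = 2*(6*x^2 - 20*x + 5)*exp(-2*x)
Second-derivative test at each critical point:
  f''(-0.1350) = 20.4640 > 0 → local minimum
  f''(2.4684) = -0.1121 < 0 → local maximum

Critical points: x = 7/6 - sqrt(61)/6 ≈ -0.1350 (local minimum); x = 7/6 + sqrt(61)/6 ≈ 2.4684 (local maximum)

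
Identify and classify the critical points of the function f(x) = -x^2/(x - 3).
f'(x) = x*(6 - x)/(x - 3)^2

Solve f'(x) = 0:
  f'(x) = -x*(x - 6)/(x - 3)^2; the denominator is positive wherever f is defined, so f'(x) = 0 ⇔ -x^2 + 6*x = 0.
  Factor: -x^2 + 6*x = -x*(x - 6) = 0.
  ⇒ x = 0, 6

f''(x) = -18/(x^3 - 9*x^2 + 27*x - 27)
Second-derivative test at each critical point:
  f''(0) = 2/3 > 0 → local minimum
  f''(6) = -2/3 < 0 → local maximum

Critical points: x = 0 (local minimum); x = 6 (local maximum)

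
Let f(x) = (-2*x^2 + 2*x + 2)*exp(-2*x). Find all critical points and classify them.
f'(x) = 2*(2*x^2 - 4*x - 1)*exp(-2*x)

Solve f'(x) = 0:
  f'(x) = (4*x^2 - 8*x - 2)·exp(-2*x) and exp(-2*x) > 0 for every x, so f'(x) = 0 ⇔ 4*x^2 - 8*x - 2 = 0.
  Factor: 4*x^2 - 8*x - 2 = 2*(2*x^2 - 4*x - 1); 2*x^2 - 4*x - 1 = 0 has no rational roots; quadratic formula: x = (4 ± √24)/4.
  ⇒ x = 1 - sqrt(6)/2 ≈ -0.2247, 1 + sqrt(6)/2 ≈ 2.2247

f''(x) = 4*(-2*x^2 + 6*x - 1)*exp(-2*x)
Second-derivative test at each critical point:
  f''(-0.2247) = -15.3584 < 0 → local maximum
  f''(2.2247) = 0.1145 > 0 → local minimum

Critical points: x = 1 - sqrt(6)/2 ≈ -0.2247 (local maximum); x = 1 + sqrt(6)/2 ≈ 2.2247 (local minimum)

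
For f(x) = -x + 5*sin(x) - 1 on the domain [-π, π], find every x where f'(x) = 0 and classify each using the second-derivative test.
f'(x) = 5*cos(x) - 1

Solve f'(x) = 0 on [-π, π]:
  f'(x) = 0 ⇔ cos(x) = 1/5, i.e. x = ±arccos(1/5) + 2nπ; keep the solutions lying in [-π, π].
  ⇒ x = -acos(1/5) ≈ -1.3694, acos(1/5) ≈ 1.3694

f''(x) = -5*sin(x)
Second-derivative test at each critical point:
  f''(-1.3694) = 4.8990 > 0 → local minimum
  f''(1.3694) = -4.8990 < 0 → local maximum

Critical points: x = -acos(1/5) ≈ -1.3694 (local minimum); x = acos(1/5) ≈ 1.3694 (local maximum)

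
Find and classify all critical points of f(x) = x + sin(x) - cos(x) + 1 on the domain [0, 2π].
f'(x) = sin(x) + cos(x) + 1

Solve f'(x) = 0 on [0, 2π]:
  f'(x) = 0 ⇔ sin(x) + cos(x) = -1. Write the left side as R·cos(x + φ) with R = √(1² + (-1)²) = sqrt(2), cos φ = sqrt(2)/2, sin φ = -sqrt(2)/2; then cos(x + φ) = -sqrt(2)/2. Solve for x and keep the solutions lying in [0, 2π].
  ⇒ x = pi ≈ 3.1416, 3*pi/2 ≈ 4.7124

f''(x) = -sin(x) + cos(x)
Second-derivative test at each critical point:
  f''(3.1416) = -1 < 0 → local maximum
  f''(4.7124) = 1 > 0 → local minimum

Critical points: x = pi ≈ 3.1416 (local maximum); x = 3*pi/2 ≈ 4.7124 (local minimum)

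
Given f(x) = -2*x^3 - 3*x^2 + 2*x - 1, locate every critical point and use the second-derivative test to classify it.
f'(x) = -6*x^2 - 6*x + 2

Solve f'(x) = 0:
  Factor: -6*x^2 - 6*x + 2 = -2*(3*x^2 + 3*x - 1); 3*x^2 + 3*x - 1 = 0 has no rational roots; quadratic formula: x = (-3 ± √21)/6.
  ⇒ x = -sqrt(21)/6 - 1/2 ≈ -1.2638, -1/2 + sqrt(21)/6 ≈ 0.2638

f''(x) = -12*x - 6
Second-derivative test at each critical point:
  f''(-1.2638) = 9.1652 > 0 → local minimum
  f''(0.2638) = -9.1652 < 0 → local maximum

Critical points: x = -sqrt(21)/6 - 1/2 ≈ -1.2638 (local minimum); x = -1/2 + sqrt(21)/6 ≈ 0.2638 (local maximum)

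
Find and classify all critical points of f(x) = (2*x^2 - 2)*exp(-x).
f'(x) = 2*(-x^2 + 2*x + 1)*exp(-x)

Solve f'(x) = 0:
  f'(x) = (-2*x^2 + 4*x + 2)·exp(-x) and exp(-x) > 0 for every x, so f'(x) = 0 ⇔ -2*x^2 + 4*x + 2 = 0.
  Factor: -2*x^2 + 4*x + 2 = -2*(x^2 - 2*x - 1); x^2 - 2*x - 1 = 0 has no rational roots; quadratic formula: x = (2 ± √8)/2.
  ⇒ x = 1 - sqrt(2) ≈ -0.4142, 1 + sqrt(2) ≈ 2.4142

f''(x) = 2*(x^2 - 4*x + 1)*exp(-x)
Second-derivative test at each critical point:
  f''(-0.4142) = 8.5598 > 0 → local minimum
  f''(2.4142) = -0.5059 < 0 → local maximum

Critical points: x = 1 - sqrt(2) ≈ -0.4142 (local minimum); x = 1 + sqrt(2) ≈ 2.4142 (local maximum)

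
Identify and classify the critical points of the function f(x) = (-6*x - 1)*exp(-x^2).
f'(x) = 2*(x*(6*x + 1) - 3)*exp(-x^2)

Solve f'(x) = 0:
  f'(x) = (12*x^2 + 2*x - 6)·exp(-x^2) and exp(-x^2) > 0 for every x, so f'(x) = 0 ⇔ 12*x^2 + 2*x - 6 = 0.
  Factor: 12*x^2 + 2*x - 6 = 2*(6*x^2 + x - 3); 6*x^2 + x - 3 = 0 has no rational roots; quadratic formula: x = (-1 ± √73)/12.
  ⇒ x = -sqrt(73)/12 - 1/12 ≈ -0.7953, -1/12 + sqrt(73)/12 ≈ 0.6287

f''(x) = 2*(-12*x^3 - 2*x^2 + 18*x + 1)*exp(-x^2)
Second-derivative test at each critical point:
  f''(-0.7953) = -9.0777 < 0 → local maximum
  f''(0.6287) = 11.5093 > 0 → local minimum

Critical points: x = -sqrt(73)/12 - 1/12 ≈ -0.7953 (local maximum); x = -1/12 + sqrt(73)/12 ≈ 0.6287 (local minimum)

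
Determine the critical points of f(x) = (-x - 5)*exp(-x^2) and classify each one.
f'(x) = (2*x*(x + 5) - 1)*exp(-x^2)

Solve f'(x) = 0:
  f'(x) = (2*x^2 + 10*x - 1)·exp(-x^2) and exp(-x^2) > 0 for every x, so f'(x) = 0 ⇔ 2*x^2 + 10*x - 1 = 0.
  2*x^2 + 10*x - 1 = 0 has no rational roots; quadratic formula: x = (-10 ± √108)/4.
  ⇒ x = -3*sqrt(3)/2 - 5/2 ≈ -5.0981, -5/2 + 3*sqrt(3)/2 ≈ 0.0981

f''(x) = 2*(-2*x^2*(x + 5) + 3*x + 5)*exp(-x^2)
Second-derivative test at each critical point:
  f''(-5.0981) = -5.361e-11 < 0 → local maximum
  f''(0.0981) = 10.2928 > 0 → local minimum

Critical points: x = -3*sqrt(3)/2 - 5/2 ≈ -5.0981 (local maximum); x = -5/2 + 3*sqrt(3)/2 ≈ 0.0981 (local minimum)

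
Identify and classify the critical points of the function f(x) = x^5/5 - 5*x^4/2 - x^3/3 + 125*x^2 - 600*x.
f'(x) = x^4 - 10*x^3 - x^2 + 250*x - 600

Solve f'(x) = 0:
  Factor: x^4 - 10*x^3 - x^2 + 250*x - 600 = (x - 6)*(x - 5)*(x - 4)*(x + 5) = 0.
  ⇒ x = -5, 4, 5, 6

f''(x) = 4*x^3 - 30*x^2 - 2*x + 250
Second-derivative test at each critical point:
  f''(-5) = -990 < 0 → local maximum
  f''(4) = 18 > 0 → local minimum
  f''(5) = -10 < 0 → local maximum
  f''(6) = 22 > 0 → local minimum

Critical points: x = -5 (local maximum); x = 4 (local minimum); x = 5 (local maximum); x = 6 (local minimum)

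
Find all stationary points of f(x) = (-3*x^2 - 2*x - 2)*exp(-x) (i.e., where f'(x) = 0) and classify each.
f'(x) = x*(3*x - 4)*exp(-x)

Solve f'(x) = 0:
  f'(x) = (3*x^2 - 4*x)·exp(-x) and exp(-x) > 0 for every x, so f'(x) = 0 ⇔ 3*x^2 - 4*x = 0.
  Factor: 3*x^2 - 4*x = x*(3*x - 4) = 0.
  ⇒ x = 0, 4/3

f''(x) = (-3*x^2 + 10*x - 4)*exp(-x)
Second-derivative test at each critical point:
  f''(0) = -4 < 0 → local maximum
  f''(4/3) = 1.0544 > 0 → local minimum

Critical points: x = 0 (local maximum); x = 4/3 (local minimum)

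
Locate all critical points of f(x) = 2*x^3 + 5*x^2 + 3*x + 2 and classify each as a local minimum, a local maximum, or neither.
f'(x) = 6*x^2 + 10*x + 3

Solve f'(x) = 0:
  6*x^2 + 10*x + 3 = 0 has no rational roots; quadratic formula: x = (-10 ± √28)/12.
  ⇒ x = -5/6 - sqrt(7)/6 ≈ -1.2743, -5/6 + sqrt(7)/6 ≈ -0.3924

f''(x) = 12*x + 10
Second-derivative test at each critical point:
  f''(-1.2743) = -5.2915 < 0 → local maximum
  f''(-0.3924) = 5.2915 > 0 → local minimum

Critical points: x = -5/6 - sqrt(7)/6 ≈ -1.2743 (local maximum); x = -5/6 + sqrt(7)/6 ≈ -0.3924 (local minimum)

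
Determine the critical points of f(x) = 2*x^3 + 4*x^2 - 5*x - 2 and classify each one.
f'(x) = 6*x^2 + 8*x - 5

Solve f'(x) = 0:
  6*x^2 + 8*x - 5 = 0 has no rational roots; quadratic formula: x = (-8 ± √184)/12.
  ⇒ x = -sqrt(46)/6 - 2/3 ≈ -1.7971, -2/3 + sqrt(46)/6 ≈ 0.4637

f''(x) = 12*x + 8
Second-derivative test at each critical point:
  f''(-1.7971) = -13.5647 < 0 → local maximum
  f''(0.4637) = 13.5647 > 0 → local minimum

Critical points: x = -sqrt(46)/6 - 2/3 ≈ -1.7971 (local maximum); x = -2/3 + sqrt(46)/6 ≈ 0.4637 (local minimum)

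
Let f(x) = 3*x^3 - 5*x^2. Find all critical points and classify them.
f'(x) = x*(9*x - 10)

Solve f'(x) = 0:
  Factor: 9*x^2 - 10*x = x*(9*x - 10) = 0.
  ⇒ x = 0, 10/9

f''(x) = 18*x - 10
Second-derivative test at each critical point:
  f''(0) = -10 < 0 → local maximum
  f''(10/9) = 10 > 0 → local minimum

Critical points: x = 0 (local maximum); x = 10/9 (local minimum)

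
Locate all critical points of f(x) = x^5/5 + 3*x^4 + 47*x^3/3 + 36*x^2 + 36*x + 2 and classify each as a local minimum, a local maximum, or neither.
f'(x) = x^4 + 12*x^3 + 47*x^2 + 72*x + 36

Solve f'(x) = 0:
  Factor: x^4 + 12*x^3 + 47*x^2 + 72*x + 36 = (x + 1)*(x + 2)*(x + 3)*(x + 6) = 0.
  ⇒ x = -6, -3, -2, -1

f''(x) = 4*x^3 + 36*x^2 + 94*x + 72
Second-derivative test at each critical point:
  f''(-6) = -60 < 0 → local maximum
  f''(-3) = 6 > 0 → local minimum
  f''(-2) = -4 < 0 → local maximum
  f''(-1) = 10 > 0 → local minimum

Critical points: x = -6 (local maximum); x = -3 (local minimum); x = -2 (local maximum); x = -1 (local minimum)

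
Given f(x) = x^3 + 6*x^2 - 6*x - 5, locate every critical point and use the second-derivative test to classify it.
f'(x) = 3*x^2 + 12*x - 6

Solve f'(x) = 0:
  Factor: 3*x^2 + 12*x - 6 = 3*(x^2 + 4*x - 2); x^2 + 4*x - 2 = 0 has no rational roots; quadratic formula: x = (-4 ± √24)/2.
  ⇒ x = -sqrt(6) - 2 ≈ -4.4495, -2 + sqrt(6) ≈ 0.4495

f''(x) = 6*x + 12
Second-derivative test at each critical point:
  f''(-4.4495) = -14.6969 < 0 → local maximum
  f''(0.4495) = 14.6969 > 0 → local minimum

Critical points: x = -sqrt(6) - 2 ≈ -4.4495 (local maximum); x = -2 + sqrt(6) ≈ 0.4495 (local minimum)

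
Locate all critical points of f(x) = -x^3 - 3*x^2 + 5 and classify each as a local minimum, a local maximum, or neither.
f'(x) = 3*x*(-x - 2)

Solve f'(x) = 0:
  Factor: -3*x^2 - 6*x = -3*x*(x + 2) = 0.
  ⇒ x = -2, 0

f''(x) = -6*x - 6
Second-derivative test at each critical point:
  f''(-2) = 6 > 0 → local minimum
  f''(0) = -6 < 0 → local maximum

Critical points: x = -2 (local minimum); x = 0 (local maximum)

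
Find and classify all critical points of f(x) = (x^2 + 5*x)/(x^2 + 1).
f'(x) = (-5*x^2 + 2*x + 5)/(x^4 + 2*x^2 + 1)

Solve f'(x) = 0:
  f'(x) = -(5*x^2 - 2*x - 5)/(x^2 + 1)^2; the denominator is positive wherever f is defined, so f'(x) = 0 ⇔ -5*x^2 + 2*x + 5 = 0.
  5*x^2 - 2*x - 5 = 0 has no rational roots; quadratic formula: x = (2 ± √104)/10.
  ⇒ x = 1/5 - sqrt(26)/5 ≈ -0.8198, 1/5 + sqrt(26)/5 ≈ 1.2198

f''(x) = 2*(5*x^3 - 3*x^2 - 15*x + 1)/(x^6 + 3*x^4 + 3*x^2 + 1)
Second-derivative test at each critical point:
  f''(-0.8198) = 3.6476 > 0 → local minimum
  f''(1.2198) = -1.6476 < 0 → local maximum

Critical points: x = 1/5 - sqrt(26)/5 ≈ -0.8198 (local minimum); x = 1/5 + sqrt(26)/5 ≈ 1.2198 (local maximum)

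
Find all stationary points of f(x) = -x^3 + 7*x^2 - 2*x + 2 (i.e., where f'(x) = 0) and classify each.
f'(x) = -3*x^2 + 14*x - 2

Solve f'(x) = 0:
  3*x^2 - 14*x + 2 = 0 has no rational roots; quadratic formula: x = (14 ± √172)/6.
  ⇒ x = 7/3 - sqrt(43)/3 ≈ 0.1475, sqrt(43)/3 + 7/3 ≈ 4.5191

f''(x) = 14 - 6*x
Second-derivative test at each critical point:
  f''(0.1475) = 13.1149 > 0 → local minimum
  f''(4.5191) = -13.1149 < 0 → local maximum

Critical points: x = 7/3 - sqrt(43)/3 ≈ 0.1475 (local minimum); x = sqrt(43)/3 + 7/3 ≈ 4.5191 (local maximum)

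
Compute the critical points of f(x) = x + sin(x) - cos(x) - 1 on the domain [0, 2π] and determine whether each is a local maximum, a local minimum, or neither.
f'(x) = sin(x) + cos(x) + 1

Solve f'(x) = 0 on [0, 2π]:
  f'(x) = 0 ⇔ sin(x) + cos(x) = -1. Write the left side as R·cos(x + φ) with R = √(1² + (-1)²) = sqrt(2), cos φ = sqrt(2)/2, sin φ = -sqrt(2)/2; then cos(x + φ) = -sqrt(2)/2. Solve for x and keep the solutions lying in [0, 2π].
  ⇒ x = pi ≈ 3.1416, 3*pi/2 ≈ 4.7124

f''(x) = -sin(x) + cos(x)
Second-derivative test at each critical point:
  f''(3.1416) = -1 < 0 → local maximum
  f''(4.7124) = 1 > 0 → local minimum

Critical points: x = pi ≈ 3.1416 (local maximum); x = 3*pi/2 ≈ 4.7124 (local minimum)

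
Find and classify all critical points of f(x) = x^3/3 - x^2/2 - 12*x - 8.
f'(x) = x^2 - x - 12

Solve f'(x) = 0:
  Factor: x^2 - x - 12 = (x - 4)*(x + 3) = 0.
  ⇒ x = -3, 4

f''(x) = 2*x - 1
Second-derivative test at each critical point:
  f''(-3) = -7 < 0 → local maximum
  f''(4) = 7 > 0 → local minimum

Critical points: x = -3 (local maximum); x = 4 (local minimum)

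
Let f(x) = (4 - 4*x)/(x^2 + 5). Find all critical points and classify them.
f'(x) = 4*(-x^2 + 2*x*(x - 1) - 5)/(x^2 + 5)^2

Solve f'(x) = 0:
  f'(x) = 4*(x^2 - 2*x - 5)/(x^2 + 5)^2; the denominator is positive wherever f is defined, so f'(x) = 0 ⇔ 4*x^2 - 8*x - 20 = 0.
  Factor: 4*x^2 - 8*x - 20 = 4*(x^2 - 2*x - 5); x^2 - 2*x - 5 = 0 has no rational roots; quadratic formula: x = (2 ± √24)/2.
  ⇒ x = 1 - sqrt(6) ≈ -1.4495, 1 + sqrt(6) ≈ 3.4495

f''(x) = 8*(4*x^2*(1 - x) + (3*x - 1)*(x^2 + 5))/(x^2 + 5)^3
Second-derivative test at each critical point:
  f''(-1.4495) = -0.3886 < 0 → local maximum
  f''(3.4495) = 0.0686 > 0 → local minimum

Critical points: x = 1 - sqrt(6) ≈ -1.4495 (local maximum); x = 1 + sqrt(6) ≈ 3.4495 (local minimum)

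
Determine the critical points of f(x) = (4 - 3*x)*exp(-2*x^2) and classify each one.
f'(x) = (4*x*(3*x - 4) - 3)*exp(-2*x^2)

Solve f'(x) = 0:
  f'(x) = (12*x^2 - 16*x - 3)·exp(-2*x^2) and exp(-2*x^2) > 0 for every x, so f'(x) = 0 ⇔ 12*x^2 - 16*x - 3 = 0.
  Factor: 12*x^2 - 16*x - 3 = (2*x - 3)*(6*x + 1) = 0.
  ⇒ x = -1/6, 3/2

f''(x) = 4*(4*x^2*(4 - 3*x) + 9*x - 4)*exp(-2*x^2)
Second-derivative test at each critical point:
  f''(-1/6) = -18.9192 < 0 → local maximum
  f''(3/2) = 0.2222 > 0 → local minimum

Critical points: x = -1/6 (local maximum); x = 3/2 (local minimum)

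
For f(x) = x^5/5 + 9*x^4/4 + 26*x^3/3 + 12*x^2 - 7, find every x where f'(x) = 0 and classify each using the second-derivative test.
f'(x) = x*(x^3 + 9*x^2 + 26*x + 24)

Solve f'(x) = 0:
  Factor: x^4 + 9*x^3 + 26*x^2 + 24*x = x*(x + 2)*(x + 3)*(x + 4) = 0.
  ⇒ x = -4, -3, -2, 0

f''(x) = 4*x^3 + 27*x^2 + 52*x + 24
Second-derivative test at each critical point:
  f''(-4) = -8 < 0 → local maximum
  f''(-3) = 3 > 0 → local minimum
  f''(-2) = -4 < 0 → local maximum
  f''(0) = 24 > 0 → local minimum

Critical points: x = -4 (local maximum); x = -3 (local minimum); x = -2 (local maximum); x = 0 (local minimum)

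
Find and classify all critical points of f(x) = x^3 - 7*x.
f'(x) = 3*x^2 - 7

Solve f'(x) = 0:
  3*x^2 - 7 = 0 has no rational roots; quadratic formula: x = (0 ± √84)/6.
  ⇒ x = -sqrt(21)/3 ≈ -1.5275, sqrt(21)/3 ≈ 1.5275

f''(x) = 6*x
Second-derivative test at each critical point:
  f''(-1.5275) = -9.1652 < 0 → local maximum
  f''(1.5275) = 9.1652 > 0 → local minimum

Critical points: x = -sqrt(21)/3 ≈ -1.5275 (local maximum); x = sqrt(21)/3 ≈ 1.5275 (local minimum)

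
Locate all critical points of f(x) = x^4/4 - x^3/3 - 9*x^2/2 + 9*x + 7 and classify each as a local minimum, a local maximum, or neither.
f'(x) = x^3 - x^2 - 9*x + 9

Solve f'(x) = 0:
  Factor: x^3 - x^2 - 9*x + 9 = (x - 3)*(x - 1)*(x + 3) = 0.
  ⇒ x = -3, 1, 3

f''(x) = 3*x^2 - 2*x - 9
Second-derivative test at each critical point:
  f''(-3) = 24 > 0 → local minimum
  f''(1) = -8 < 0 → local maximum
  f''(3) = 12 > 0 → local minimum

Critical points: x = -3 (local minimum); x = 1 (local maximum); x = 3 (local minimum)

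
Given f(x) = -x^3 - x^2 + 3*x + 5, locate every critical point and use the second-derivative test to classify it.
f'(x) = -3*x^2 - 2*x + 3

Solve f'(x) = 0:
  3*x^2 + 2*x - 3 = 0 has no rational roots; quadratic formula: x = (-2 ± √40)/6.
  ⇒ x = -sqrt(10)/3 - 1/3 ≈ -1.3874, -1/3 + sqrt(10)/3 ≈ 0.7208

f''(x) = -6*x - 2
Second-derivative test at each critical point:
  f''(-1.3874) = 6.3246 > 0 → local minimum
  f''(0.7208) = -6.3246 < 0 → local maximum

Critical points: x = -sqrt(10)/3 - 1/3 ≈ -1.3874 (local minimum); x = -1/3 + sqrt(10)/3 ≈ 0.7208 (local maximum)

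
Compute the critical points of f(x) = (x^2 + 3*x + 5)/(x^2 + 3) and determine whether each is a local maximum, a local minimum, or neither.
f'(x) = (-3*x^2 - 4*x + 9)/(x^4 + 6*x^2 + 9)

Solve f'(x) = 0:
  f'(x) = -(3*x^2 + 4*x - 9)/(x^2 + 3)^2; the denominator is positive wherever f is defined, so f'(x) = 0 ⇔ -3*x^2 - 4*x + 9 = 0.
  3*x^2 + 4*x - 9 = 0 has no rational roots; quadratic formula: x = (-4 ± √124)/6.
  ⇒ x = -sqrt(31)/3 - 2/3 ≈ -2.5226, -2/3 + sqrt(31)/3 ≈ 1.1893

f''(x) = 6*(x^3 + 2*x^2 - 9*x - 2)/(x^6 + 9*x^4 + 27*x^2 + 27)
Second-derivative test at each critical point:
  f''(-2.5226) = 0.1270 > 0 → local minimum
  f''(1.1893) = -0.5715 < 0 → local maximum

Critical points: x = -sqrt(31)/3 - 2/3 ≈ -2.5226 (local minimum); x = -2/3 + sqrt(31)/3 ≈ 1.1893 (local maximum)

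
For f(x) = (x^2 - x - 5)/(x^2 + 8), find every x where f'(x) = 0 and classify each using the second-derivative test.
f'(x) = (x^2 + 26*x - 8)/(x^4 + 16*x^2 + 64)

Solve f'(x) = 0:
  f'(x) = (x^2 + 26*x - 8)/(x^2 + 8)^2; the denominator is positive wherever f is defined, so f'(x) = 0 ⇔ x^2 + 26*x - 8 = 0.
  x^2 + 26*x - 8 = 0 has no rational roots; quadratic formula: x = (-26 ± √708)/2.
  ⇒ x = -sqrt(177) - 13 ≈ -26.3041, -13 + sqrt(177) ≈ 0.3041

f''(x) = 2*(-x^3 - 39*x^2 + 24*x + 104)/(x^6 + 24*x^4 + 192*x^2 + 512)
Second-derivative test at each critical point:
  f''(-26.3041) = -5.432e-05 < 0 → local maximum
  f''(0.3041) = 0.4063 > 0 → local minimum

Critical points: x = -sqrt(177) - 13 ≈ -26.3041 (local maximum); x = -13 + sqrt(177) ≈ 0.3041 (local minimum)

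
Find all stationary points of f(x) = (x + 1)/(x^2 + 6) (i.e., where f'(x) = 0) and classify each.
f'(x) = (x^2 - 2*x*(x + 1) + 6)/(x^2 + 6)^2

Solve f'(x) = 0:
  f'(x) = -(x^2 + 2*x - 6)/(x^2 + 6)^2; the denominator is positive wherever f is defined, so f'(x) = 0 ⇔ -x^2 - 2*x + 6 = 0.
  x^2 + 2*x - 6 = 0 has no rational roots; quadratic formula: x = (-2 ± √28)/2.
  ⇒ x = -sqrt(7) - 1 ≈ -3.6458, -1 + sqrt(7) ≈ 1.6458

f''(x) = 2*(4*x^2*(x + 1) - (3*x + 1)*(x^2 + 6))/(x^2 + 6)^3
Second-derivative test at each critical point:
  f''(-3.6458) = 0.0142 > 0 → local minimum
  f''(1.6458) = -0.0698 < 0 → local maximum

Critical points: x = -sqrt(7) - 1 ≈ -3.6458 (local minimum); x = -1 + sqrt(7) ≈ 1.6458 (local maximum)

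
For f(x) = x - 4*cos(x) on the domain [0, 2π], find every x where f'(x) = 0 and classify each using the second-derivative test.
f'(x) = 4*sin(x) + 1

Solve f'(x) = 0 on [0, 2π]:
  f'(x) = 0 ⇔ sin(x) = -1/4, i.e. x = arcsin(-1/4) + 2nπ or x = π − arcsin(-1/4) + 2nπ; keep the solutions lying in [0, 2π].
  ⇒ x = asin(1/4) + pi ≈ 3.3943, -asin(1/4) + 2*pi ≈ 6.0305

f''(x) = 4*cos(x)
Second-derivative test at each critical point:
  f''(3.3943) = -3.8730 < 0 → local maximum
  f''(6.0305) = 3.8730 > 0 → local minimum

Critical points: x = asin(1/4) + pi ≈ 3.3943 (local maximum); x = -asin(1/4) + 2*pi ≈ 6.0305 (local minimum)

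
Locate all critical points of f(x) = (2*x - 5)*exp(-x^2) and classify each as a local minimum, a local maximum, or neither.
f'(x) = 2*(-x*(2*x - 5) + 1)*exp(-x^2)

Solve f'(x) = 0:
  f'(x) = (-4*x^2 + 10*x + 2)·exp(-x^2) and exp(-x^2) > 0 for every x, so f'(x) = 0 ⇔ -4*x^2 + 10*x + 2 = 0.
  Factor: -4*x^2 + 10*x + 2 = -2*(2*x^2 - 5*x - 1); 2*x^2 - 5*x - 1 = 0 has no rational roots; quadratic formula: x = (5 ± √33)/4.
  ⇒ x = 5/4 - sqrt(33)/4 ≈ -0.1861, 5/4 + sqrt(33)/4 ≈ 2.6861

f''(x) = 2*(2*x^2*(2*x - 5) - 6*x + 5)*exp(-x^2)
Second-derivative test at each critical point:
  f''(-0.1861) = 11.0979 > 0 → local minimum
  f''(2.6861) = -0.0084 < 0 → local maximum

Critical points: x = 5/4 - sqrt(33)/4 ≈ -0.1861 (local minimum); x = 5/4 + sqrt(33)/4 ≈ 2.6861 (local maximum)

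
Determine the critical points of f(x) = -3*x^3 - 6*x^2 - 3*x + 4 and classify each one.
f'(x) = -9*x^2 - 12*x - 3

Solve f'(x) = 0:
  Factor: -9*x^2 - 12*x - 3 = -3*(x + 1)*(3*x + 1) = 0.
  ⇒ x = -1, -1/3

f''(x) = -18*x - 12
Second-derivative test at each critical point:
  f''(-1) = 6 > 0 → local minimum
  f''(-1/3) = -6 < 0 → local maximum

Critical points: x = -1 (local minimum); x = -1/3 (local maximum)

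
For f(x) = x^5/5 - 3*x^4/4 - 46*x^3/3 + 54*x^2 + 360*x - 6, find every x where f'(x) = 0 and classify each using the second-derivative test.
f'(x) = x^4 - 3*x^3 - 46*x^2 + 108*x + 360

Solve f'(x) = 0:
  Factor: x^4 - 3*x^3 - 46*x^2 + 108*x + 360 = (x - 6)*(x - 5)*(x + 2)*(x + 6) = 0.
  ⇒ x = -6, -2, 5, 6

f''(x) = 4*x^3 - 9*x^2 - 92*x + 108
Second-derivative test at each critical point:
  f''(-6) = -528 < 0 → local maximum
  f''(-2) = 224 > 0 → local minimum
  f''(5) = -77 < 0 → local maximum
  f''(6) = 96 > 0 → local minimum

Critical points: x = -6 (local maximum); x = -2 (local minimum); x = 5 (local maximum); x = 6 (local minimum)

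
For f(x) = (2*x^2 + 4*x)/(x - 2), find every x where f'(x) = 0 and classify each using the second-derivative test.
f'(x) = 2*(x^2 - 4*x - 4)/(x^2 - 4*x + 4)

Solve f'(x) = 0:
  f'(x) = 2*(x^2 - 4*x - 4)/(x - 2)^2; the denominator is positive wherever f is defined, so f'(x) = 0 ⇔ 2*x^2 - 8*x - 8 = 0.
  Factor: 2*x^2 - 8*x - 8 = 2*(x^2 - 4*x - 4); x^2 - 4*x - 4 = 0 has no rational roots; quadratic formula: x = (4 ± √32)/2.
  ⇒ x = 2 - 2*sqrt(2) ≈ -0.8284, 2 + 2*sqrt(2) ≈ 4.8284

f''(x) = 32/(x^3 - 6*x^2 + 12*x - 8)
Second-derivative test at each critical point:
  f''(-0.8284) = -1.4142 < 0 → local maximum
  f''(4.8284) = 1.4142 > 0 → local minimum

Critical points: x = 2 - 2*sqrt(2) ≈ -0.8284 (local maximum); x = 2 + 2*sqrt(2) ≈ 4.8284 (local minimum)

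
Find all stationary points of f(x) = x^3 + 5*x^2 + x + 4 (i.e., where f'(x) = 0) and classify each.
f'(x) = 3*x^2 + 10*x + 1

Solve f'(x) = 0:
  3*x^2 + 10*x + 1 = 0 has no rational roots; quadratic formula: x = (-10 ± √88)/6.
  ⇒ x = -5/3 - sqrt(22)/3 ≈ -3.2301, -5/3 + sqrt(22)/3 ≈ -0.1032

f''(x) = 6*x + 10
Second-derivative test at each critical point:
  f''(-3.2301) = -9.3808 < 0 → local maximum
  f''(-0.1032) = 9.3808 > 0 → local minimum

Critical points: x = -5/3 - sqrt(22)/3 ≈ -3.2301 (local maximum); x = -5/3 + sqrt(22)/3 ≈ -0.1032 (local minimum)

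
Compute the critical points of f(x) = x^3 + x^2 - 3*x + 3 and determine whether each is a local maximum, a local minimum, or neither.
f'(x) = 3*x^2 + 2*x - 3

Solve f'(x) = 0:
  3*x^2 + 2*x - 3 = 0 has no rational roots; quadratic formula: x = (-2 ± √40)/6.
  ⇒ x = -sqrt(10)/3 - 1/3 ≈ -1.3874, -1/3 + sqrt(10)/3 ≈ 0.7208

f''(x) = 6*x + 2
Second-derivative test at each critical point:
  f''(-1.3874) = -6.3246 < 0 → local maximum
  f''(0.7208) = 6.3246 > 0 → local minimum

Critical points: x = -sqrt(10)/3 - 1/3 ≈ -1.3874 (local maximum); x = -1/3 + sqrt(10)/3 ≈ 0.7208 (local minimum)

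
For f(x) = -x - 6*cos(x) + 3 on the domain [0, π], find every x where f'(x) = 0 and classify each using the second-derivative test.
f'(x) = 6*sin(x) - 1

Solve f'(x) = 0 on [0, π]:
  f'(x) = 0 ⇔ sin(x) = 1/6, i.e. x = arcsin(1/6) + 2nπ or x = π − arcsin(1/6) + 2nπ; keep the solutions lying in [0, π].
  ⇒ x = asin(1/6) ≈ 0.1674, pi - asin(1/6) ≈ 2.9741

f''(x) = 6*cos(x)
Second-derivative test at each critical point:
  f''(0.1674) = 5.9161 > 0 → local minimum
  f''(2.9741) = -5.9161 < 0 → local maximum

Critical points: x = asin(1/6) ≈ 0.1674 (local minimum); x = pi - asin(1/6) ≈ 2.9741 (local maximum)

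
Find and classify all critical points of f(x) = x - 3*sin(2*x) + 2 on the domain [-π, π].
f'(x) = 1 - 6*cos(2*x)

Solve f'(x) = 0 on [-π, π]:
  f'(x) = 0 ⇔ cos(2*x) = 1/6, i.e. 2*x = ±arccos(1/6) + 2nπ; keep the solutions lying in [-π, π].
  ⇒ x = -pi + acos(1/6)/2 ≈ -2.4399, -acos(1/6)/2 ≈ -0.7017, acos(1/6)/2 ≈ 0.7017, pi - acos(1/6)/2 ≈ 2.4399

f''(x) = 12*sin(2*x)
Second-derivative test at each critical point:
  f''(-2.4399) = 11.8322 > 0 → local minimum
  f''(-0.7017) = -11.8322 < 0 → local maximum
  f''(0.7017) = 11.8322 > 0 → local minimum
  f''(2.4399) = -11.8322 < 0 → local maximum

Critical points: x = -pi + acos(1/6)/2 ≈ -2.4399 (local minimum); x = -acos(1/6)/2 ≈ -0.7017 (local maximum); x = acos(1/6)/2 ≈ 0.7017 (local minimum); x = pi - acos(1/6)/2 ≈ 2.4399 (local maximum)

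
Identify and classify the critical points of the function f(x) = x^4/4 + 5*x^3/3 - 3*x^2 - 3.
f'(x) = x*(x^2 + 5*x - 6)

Solve f'(x) = 0:
  Factor: x^3 + 5*x^2 - 6*x = x*(x - 1)*(x + 6) = 0.
  ⇒ x = -6, 0, 1

f''(x) = 3*x^2 + 10*x - 6
Second-derivative test at each critical point:
  f''(-6) = 42 > 0 → local minimum
  f''(0) = -6 < 0 → local maximum
  f''(1) = 7 > 0 → local minimum

Critical points: x = -6 (local minimum); x = 0 (local maximum); x = 1 (local minimum)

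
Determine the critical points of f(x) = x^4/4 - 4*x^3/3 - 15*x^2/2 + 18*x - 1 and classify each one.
f'(x) = x^3 - 4*x^2 - 15*x + 18

Solve f'(x) = 0:
  Factor: x^3 - 4*x^2 - 15*x + 18 = (x - 6)*(x - 1)*(x + 3) = 0.
  ⇒ x = -3, 1, 6

f''(x) = 3*x^2 - 8*x - 15
Second-derivative test at each critical point:
  f''(-3) = 36 > 0 → local minimum
  f''(1) = -20 < 0 → local maximum
  f''(6) = 45 > 0 → local minimum

Critical points: x = -3 (local minimum); x = 1 (local maximum); x = 6 (local minimum)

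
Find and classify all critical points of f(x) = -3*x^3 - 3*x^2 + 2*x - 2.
f'(x) = -9*x^2 - 6*x + 2

Solve f'(x) = 0:
  9*x^2 + 6*x - 2 = 0 has no rational roots; quadratic formula: x = (-6 ± √108)/18.
  ⇒ x = -sqrt(3)/3 - 1/3 ≈ -0.9107, -1/3 + sqrt(3)/3 ≈ 0.2440

f''(x) = -18*x - 6
Second-derivative test at each critical point:
  f''(-0.9107) = 10.3923 > 0 → local minimum
  f''(0.2440) = -10.3923 < 0 → local maximum

Critical points: x = -sqrt(3)/3 - 1/3 ≈ -0.9107 (local minimum); x = -1/3 + sqrt(3)/3 ≈ 0.2440 (local maximum)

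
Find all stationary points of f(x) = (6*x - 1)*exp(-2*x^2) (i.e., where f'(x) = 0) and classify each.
f'(x) = 2*(-2*x*(6*x - 1) + 3)*exp(-2*x^2)

Solve f'(x) = 0:
  f'(x) = (-24*x^2 + 4*x + 6)·exp(-2*x^2) and exp(-2*x^2) > 0 for every x, so f'(x) = 0 ⇔ -24*x^2 + 4*x + 6 = 0.
  Factor: -24*x^2 + 4*x + 6 = -2*(12*x^2 - 2*x - 3); 12*x^2 - 2*x - 3 = 0 has no rational roots; quadratic formula: x = (2 ± √148)/24.
  ⇒ x = 1/12 - sqrt(37)/12 ≈ -0.4236, 1/12 + sqrt(37)/12 ≈ 0.5902

f''(x) = 4*(4*x^2*(6*x - 1) - 18*x + 1)*exp(-2*x^2)
Second-derivative test at each critical point:
  f''(-0.4236) = 16.9954 > 0 → local minimum
  f''(0.5902) = -12.1219 < 0 → local maximum

Critical points: x = 1/12 - sqrt(37)/12 ≈ -0.4236 (local minimum); x = 1/12 + sqrt(37)/12 ≈ 0.5902 (local maximum)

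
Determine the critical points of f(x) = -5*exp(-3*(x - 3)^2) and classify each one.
f'(x) = 30*(x - 3)*exp(-3*(x - 3)^2)

Solve f'(x) = 0:
  f'(x) = (30*x - 90)·exp(-3*(x - 3)^2) and exp(-3*(x - 3)^2) > 0 for every x, so f'(x) = 0 ⇔ 30*x - 90 = 0.
  Factor: 30*x - 90 = 30*(x - 3) = 0.
  ⇒ x = 3

f''(x) = 30*(1 - 6*(x - 3)^2)*exp(-3*(x - 3)^2)
Second-derivative test at each critical point:
  f''(3) = 30 > 0 → local minimum

Critical points: x = 3 (local minimum)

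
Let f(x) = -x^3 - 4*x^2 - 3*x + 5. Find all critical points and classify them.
f'(x) = -3*x^2 - 8*x - 3

Solve f'(x) = 0:
  3*x^2 + 8*x + 3 = 0 has no rational roots; quadratic formula: x = (-8 ± √28)/6.
  ⇒ x = -4/3 - sqrt(7)/3 ≈ -2.2153, -4/3 + sqrt(7)/3 ≈ -0.4514

f''(x) = -6*x - 8
Second-derivative test at each critical point:
  f''(-2.2153) = 5.2915 > 0 → local minimum
  f''(-0.4514) = -5.2915 < 0 → local maximum

Critical points: x = -4/3 - sqrt(7)/3 ≈ -2.2153 (local minimum); x = -4/3 + sqrt(7)/3 ≈ -0.4514 (local maximum)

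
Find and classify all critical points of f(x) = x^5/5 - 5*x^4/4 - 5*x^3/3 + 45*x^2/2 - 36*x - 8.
f'(x) = x^4 - 5*x^3 - 5*x^2 + 45*x - 36

Solve f'(x) = 0:
  Factor: x^4 - 5*x^3 - 5*x^2 + 45*x - 36 = (x - 4)*(x - 3)*(x - 1)*(x + 3) = 0.
  ⇒ x = -3, 1, 3, 4

f''(x) = 4*x^3 - 15*x^2 - 10*x + 45
Second-derivative test at each critical point:
  f''(-3) = -168 < 0 → local maximum
  f''(1) = 24 > 0 → local minimum
  f''(3) = -12 < 0 → local maximum
  f''(4) = 21 > 0 → local minimum

Critical points: x = -3 (local maximum); x = 1 (local minimum); x = 3 (local maximum); x = 4 (local minimum)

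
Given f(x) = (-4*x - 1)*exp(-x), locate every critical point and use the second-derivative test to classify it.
f'(x) = (4*x - 3)*exp(-x)

Solve f'(x) = 0:
  f'(x) = (4*x - 3)·exp(-x) and exp(-x) > 0 for every x, so f'(x) = 0 ⇔ 4*x - 3 = 0.
  4*x - 3 = 0.
  ⇒ x = 3/4

f''(x) = (7 - 4*x)*exp(-x)
Second-derivative test at each critical point:
  f''(3/4) = 1.8895 > 0 → local minimum

Critical points: x = 3/4 (local minimum)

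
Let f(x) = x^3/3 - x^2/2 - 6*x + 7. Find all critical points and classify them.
f'(x) = x^2 - x - 6

Solve f'(x) = 0:
  Factor: x^2 - x - 6 = (x - 3)*(x + 2) = 0.
  ⇒ x = -2, 3

f''(x) = 2*x - 1
Second-derivative test at each critical point:
  f''(-2) = -5 < 0 → local maximum
  f''(3) = 5 > 0 → local minimum

Critical points: x = -2 (local maximum); x = 3 (local minimum)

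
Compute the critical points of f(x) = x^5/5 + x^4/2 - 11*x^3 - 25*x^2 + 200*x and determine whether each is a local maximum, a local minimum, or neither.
f'(x) = x^4 + 2*x^3 - 33*x^2 - 50*x + 200

Solve f'(x) = 0:
  Factor: x^4 + 2*x^3 - 33*x^2 - 50*x + 200 = (x - 5)*(x - 2)*(x + 4)*(x + 5) = 0.
  ⇒ x = -5, -4, 2, 5

f''(x) = 4*x^3 + 6*x^2 - 66*x - 50
Second-derivative test at each critical point:
  f''(-5) = -70 < 0 → local maximum
  f''(-4) = 54 > 0 → local minimum
  f''(2) = -126 < 0 → local maximum
  f''(5) = 270 > 0 → local minimum

Critical points: x = -5 (local maximum); x = -4 (local minimum); x = 2 (local maximum); x = 5 (local minimum)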